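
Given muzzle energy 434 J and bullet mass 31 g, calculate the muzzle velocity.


v = sqrt(2*E/m) = sqrt(2*434/0.031) = 167.3 m/s

167.3 m/s


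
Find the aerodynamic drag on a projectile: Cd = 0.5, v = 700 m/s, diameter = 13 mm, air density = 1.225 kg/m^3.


A = pi*(d/2)^2 = pi*(13/2000)^2 = 1.32732e-04 m^2
Fd = 0.5*Cd*rho*A*v^2 = 0.5*0.5*1.225*1.32732e-04*700^2 = 19.92 N

19.92 N


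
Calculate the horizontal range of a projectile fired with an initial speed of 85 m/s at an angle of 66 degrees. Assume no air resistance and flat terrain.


R = v0^2 * sin(2*theta) / g = 85^2 * sin(2*66°) / 9.81 = 547.3 m

547.3 m


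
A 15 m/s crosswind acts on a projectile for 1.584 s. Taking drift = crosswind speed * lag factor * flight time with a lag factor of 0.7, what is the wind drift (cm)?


drift = v_wind * lag * t = 15 * 0.7 * 1.584 = 16.632 m ≈ 1663 cm

1663 cm


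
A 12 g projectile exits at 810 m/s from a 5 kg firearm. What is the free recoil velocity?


v_recoil = m_p * v_p / m_gun = 0.012 * 810 / 5 = 1.944 m/s

1.944 m/s


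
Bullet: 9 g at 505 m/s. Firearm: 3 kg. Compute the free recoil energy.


v_r = m_p*v_p/m_gun = 0.009*505/3 = 1.515 m/s, E_r = 0.5*m_gun*v_r^2 = 0.5*3*1.515^2 = 3.443 J

3.443 J


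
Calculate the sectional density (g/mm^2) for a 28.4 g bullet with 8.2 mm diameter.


SD = m/d^2 = 28.4/8.2^2 = 0.4224 g/mm^2

0.4224 g/mm^2


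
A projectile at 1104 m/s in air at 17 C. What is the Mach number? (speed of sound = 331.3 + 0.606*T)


a = 331.3 + 0.606*(17) = 341.602 m/s
M = v/a = 1104/341.602 = 3.232

3.232


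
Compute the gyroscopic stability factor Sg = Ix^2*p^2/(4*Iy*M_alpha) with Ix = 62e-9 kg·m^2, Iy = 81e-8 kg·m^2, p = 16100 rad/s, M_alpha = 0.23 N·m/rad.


Sg = Ix^2 * p^2 / (4 * Iy * M_alpha) = (62e-9)^2 * 16100^2 / (4 * 81e-8 * 0.23) = 1.337

1.337


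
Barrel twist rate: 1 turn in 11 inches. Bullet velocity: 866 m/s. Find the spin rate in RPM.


twist_m = 11*0.0254 = 0.2794 m
spin = v/twist = 866/0.2794 = 3099.499 rev/s
RPM = spin*60 = 3099.499*60 ≈ 185970 RPM

185970 RPM


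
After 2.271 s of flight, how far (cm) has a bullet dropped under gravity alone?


drop = 0.5*g*t^2 = 0.5*9.81*2.271^2 = 25.2972 m ≈ 2530 cm

2530 cm


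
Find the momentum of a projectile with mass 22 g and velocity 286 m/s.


p = m*v = 0.022*286 = 6.292 kg·m/s

6.292 kg·m/s


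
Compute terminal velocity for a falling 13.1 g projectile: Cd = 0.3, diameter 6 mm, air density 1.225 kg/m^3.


A = pi*(d/2)^2 = pi*(6/2000)^2 = 2.82743e-05 m^2
vt = sqrt(2mg/(Cd*rho*A)) = sqrt(2*0.0131*9.81/(0.3 * 1.225 * 2.82743e-05)) = 157.3 m/s

157.3 m/s


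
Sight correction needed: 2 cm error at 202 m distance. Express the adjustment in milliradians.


1 mrad subtends 1 cm per 10 m of range, so adj = error_cm / (dist_m / 10) = 2 / (202/10) = 0.09901 mrad

0.09901 mrad


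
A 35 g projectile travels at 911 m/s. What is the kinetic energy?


E = 0.5*m*v^2 = 0.5*0.035*911^2 = 14524 J

14524 J


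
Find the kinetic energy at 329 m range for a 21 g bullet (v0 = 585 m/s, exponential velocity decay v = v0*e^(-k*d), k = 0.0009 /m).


v = v0*exp(-k*d) = 585*exp(-0.0009*329) = 435.072 m/s
E = 0.5*m*v^2 = 0.5*0.021*435.072^2 = 1988 J

1988 J


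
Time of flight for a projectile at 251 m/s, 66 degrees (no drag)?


T = 2*v0*sin(theta)/g = 2*251*sin(66°)/9.81 = 46.75 s

46.75 s


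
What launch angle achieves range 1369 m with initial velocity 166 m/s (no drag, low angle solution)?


sin(2*theta) = R*g/v0^2 = 1369*9.81/166^2 = 0.487367, theta = arcsin(0.487367)/2 = 14.58°

14.58 degrees


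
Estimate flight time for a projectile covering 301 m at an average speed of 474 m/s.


t = d/v = 301/474 = 0.635 s

0.635 s


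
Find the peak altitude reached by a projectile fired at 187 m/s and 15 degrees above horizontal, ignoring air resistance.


H = (v0*sin(theta))^2 / (2g) = (187*sin(15°))^2 / (2*9.81) = 119.4 m

119.4 m


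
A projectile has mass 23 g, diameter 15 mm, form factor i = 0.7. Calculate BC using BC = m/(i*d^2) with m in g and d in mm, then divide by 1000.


BC = m/(i*d^2*1000) = 23/(0.7 * 15^2 * 1000) = 0.000146

0.000146


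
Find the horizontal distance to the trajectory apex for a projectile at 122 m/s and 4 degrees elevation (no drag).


R = v0^2*sin(2*theta)/g = 122^2*sin(2*4°)/9.81 = 211.157 m
apex_dist = R/2 = 211.157/2 = 105.6 m

105.6 m


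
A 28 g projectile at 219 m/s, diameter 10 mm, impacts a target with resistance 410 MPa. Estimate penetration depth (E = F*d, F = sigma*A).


A = pi*(d/2)^2 = pi*(10/2)^2 = 78.5398 mm^2
E = 0.5*m*v^2 = 0.5*0.028*219^2 = 671.454 J
depth = E/(sigma*A) = 671.454 J / (410 MPa * 78.5398 mm^2) = 671.454/(410 * 78.5398) m = 0.0208518 m ≈ 20.85 mm

20.85 mm


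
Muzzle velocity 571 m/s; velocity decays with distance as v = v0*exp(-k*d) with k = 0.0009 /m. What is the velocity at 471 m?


v = v0*exp(-k*d) = 571*exp(-0.0009*471) = 373.7 m/s

373.7 m/s


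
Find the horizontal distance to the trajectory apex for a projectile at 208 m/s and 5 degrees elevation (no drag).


R = v0^2*sin(2*theta)/g = 208^2*sin(2*5°)/9.81 = 765.822 m
apex_dist = R/2 = 765.822/2 = 382.9 m

382.9 m


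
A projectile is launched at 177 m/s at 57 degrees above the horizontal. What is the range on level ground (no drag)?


R = v0^2 * sin(2*theta) / g = 177^2 * sin(2*57°) / 9.81 = 2917 m

2917 m


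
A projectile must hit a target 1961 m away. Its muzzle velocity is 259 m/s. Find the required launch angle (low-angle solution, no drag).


sin(2*theta) = R*g/v0^2 = 1961*9.81/259^2 = 0.286779, theta = arcsin(0.286779)/2 = 8.333°

8.333 degrees


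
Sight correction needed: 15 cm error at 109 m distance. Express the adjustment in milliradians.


1 mrad subtends 1 cm per 10 m of range, so adj = error_cm / (dist_m / 10) = 15 / (109/10) = 1.376 mrad

1.376 mrad


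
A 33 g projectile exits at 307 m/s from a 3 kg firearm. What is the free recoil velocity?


v_recoil = m_p * v_p / m_gun = 0.033 * 307 / 3 = 3.377 m/s

3.377 m/s


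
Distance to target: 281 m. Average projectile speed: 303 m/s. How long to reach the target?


t = d/v = 281/303 = 0.9274 s

0.9274 s


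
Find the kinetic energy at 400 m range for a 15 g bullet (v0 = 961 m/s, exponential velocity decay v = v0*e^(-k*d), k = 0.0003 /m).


v = v0*exp(-k*d) = 961*exp(-0.0003*400) = 852.331 m/s
E = 0.5*m*v^2 = 0.5*0.015*852.331^2 = 5449 J

5449 J


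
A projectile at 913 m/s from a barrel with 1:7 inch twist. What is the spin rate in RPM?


twist_m = 7*0.0254 = 0.1778 m
spin = v/twist = 913/0.1778 = 5134.983 rev/s
RPM = spin*60 = 5134.983*60 ≈ 308099 RPM

308099 RPM


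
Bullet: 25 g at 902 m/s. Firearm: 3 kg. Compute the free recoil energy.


v_r = m_p*v_p/m_gun = 0.025*902/3 = 7.51667 m/s, E_r = 0.5*m_gun*v_r^2 = 0.5*3*7.51667^2 = 84.75 J

84.75 J


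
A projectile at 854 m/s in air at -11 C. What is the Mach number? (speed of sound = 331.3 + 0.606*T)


a = 331.3 + 0.606*(-11) = 324.634 m/s
M = v/a = 854/324.634 = 2.631

2.631


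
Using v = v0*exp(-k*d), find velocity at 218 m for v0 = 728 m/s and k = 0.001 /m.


v = v0*exp(-k*d) = 728*exp(-0.001*218) = 585.4 m/s

585.4 m/s


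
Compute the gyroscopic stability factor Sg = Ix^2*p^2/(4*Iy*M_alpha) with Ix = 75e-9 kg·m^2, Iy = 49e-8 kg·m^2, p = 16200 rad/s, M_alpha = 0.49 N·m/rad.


Sg = Ix^2 * p^2 / (4 * Iy * M_alpha) = (75e-9)^2 * 16200^2 / (4 * 49e-8 * 0.49) = 1.537

1.537


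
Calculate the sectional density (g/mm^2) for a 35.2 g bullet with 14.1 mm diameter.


SD = m/d^2 = 35.2/14.1^2 = 0.1771 g/mm^2

0.1771 g/mm^2


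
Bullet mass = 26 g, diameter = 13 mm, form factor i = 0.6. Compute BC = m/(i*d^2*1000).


BC = m/(i*d^2*1000) = 26/(0.6 * 13^2 * 1000) = 0.0002564

0.0002564


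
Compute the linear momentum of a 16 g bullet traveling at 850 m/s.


p = m*v = 0.016*850 = 13.6 kg·m/s

13.6 kg·m/s


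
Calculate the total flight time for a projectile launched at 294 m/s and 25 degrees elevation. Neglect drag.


T = 2*v0*sin(theta)/g = 2*294*sin(25°)/9.81 = 25.33 s

25.33 s


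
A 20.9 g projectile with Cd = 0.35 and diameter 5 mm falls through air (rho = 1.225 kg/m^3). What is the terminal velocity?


A = pi*(d/2)^2 = pi*(5/2000)^2 = 1.96350e-05 m^2
vt = sqrt(2mg/(Cd*rho*A)) = sqrt(2*0.0209*9.81/(0.35 * 1.225 * 1.96350e-05)) = 220.7 m/s

220.7 m/s


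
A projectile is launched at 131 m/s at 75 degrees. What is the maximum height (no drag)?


H = (v0*sin(theta))^2 / (2g) = (131*sin(75°))^2 / (2*9.81) = 816.1 m

816.1 m


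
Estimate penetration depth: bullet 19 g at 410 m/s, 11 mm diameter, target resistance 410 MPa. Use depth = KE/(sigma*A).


A = pi*(d/2)^2 = pi*(11/2)^2 = 95.0332 mm^2
E = 0.5*m*v^2 = 0.5*0.019*410^2 = 1596.95 J
depth = E/(sigma*A) = 1596.95 J / (410 MPa * 95.0332 mm^2) = 1596.95/(410 * 95.0332) m = 0.0409857 m ≈ 40.99 mm

40.99 mm


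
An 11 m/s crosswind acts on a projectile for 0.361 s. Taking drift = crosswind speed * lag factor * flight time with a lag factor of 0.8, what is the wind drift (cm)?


drift = v_wind * lag * t = 11 * 0.8 * 0.361 = 3.1768 m ≈ 317.7 cm

317.7 cm


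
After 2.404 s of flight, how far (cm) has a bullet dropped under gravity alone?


drop = 0.5*g*t^2 = 0.5*9.81*2.404^2 = 28.3471 m ≈ 2835 cm

2835 cm


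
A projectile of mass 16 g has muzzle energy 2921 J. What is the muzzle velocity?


v = sqrt(2*E/m) = sqrt(2*2921/0.016) = 604.3 m/s

604.3 m/s


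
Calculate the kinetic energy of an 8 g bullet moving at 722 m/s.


E = 0.5*m*v^2 = 0.5*0.008*722^2 = 2085 J

2085 J


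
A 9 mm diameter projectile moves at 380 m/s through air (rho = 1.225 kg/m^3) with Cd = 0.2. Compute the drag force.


A = pi*(d/2)^2 = pi*(9/2000)^2 = 6.36173e-05 m^2
Fd = 0.5*Cd*rho*A*v^2 = 0.5*0.2*1.225*6.36173e-05*380^2 = 1.125 N

1.125 N


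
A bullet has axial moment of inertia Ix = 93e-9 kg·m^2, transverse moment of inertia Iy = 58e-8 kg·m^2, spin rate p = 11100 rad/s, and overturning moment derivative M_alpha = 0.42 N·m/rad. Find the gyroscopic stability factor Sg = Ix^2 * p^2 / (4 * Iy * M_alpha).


Sg = Ix^2 * p^2 / (4 * Iy * M_alpha) = (93e-9)^2 * 11100^2 / (4 * 58e-8 * 0.42) = 1.094

1.094


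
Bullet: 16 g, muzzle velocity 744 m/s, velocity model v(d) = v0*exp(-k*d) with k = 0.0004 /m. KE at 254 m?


v = v0*exp(-k*d) = 744*exp(-0.0004*254) = 672.123 m/s
E = 0.5*m*v^2 = 0.5*0.016*672.123^2 = 3614 J

3614 J


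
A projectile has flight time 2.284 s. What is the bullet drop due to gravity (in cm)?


drop = 0.5*g*t^2 = 0.5*9.81*2.284^2 = 25.5877 m ≈ 2559 cm

2559 cm


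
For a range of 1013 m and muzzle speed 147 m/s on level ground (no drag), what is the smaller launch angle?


sin(2*theta) = R*g/v0^2 = 1013*9.81/147^2 = 0.459879, theta = arcsin(0.459879)/2 = 13.69°

13.69 degrees


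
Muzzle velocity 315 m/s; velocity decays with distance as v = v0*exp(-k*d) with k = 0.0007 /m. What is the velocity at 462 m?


v = v0*exp(-k*d) = 315*exp(-0.0007*462) = 228 m/s

228 m/s


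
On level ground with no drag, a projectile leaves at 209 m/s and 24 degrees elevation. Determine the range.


R = v0^2 * sin(2*theta) / g = 209^2 * sin(2*24°) / 9.81 = 3309 m

3309 m


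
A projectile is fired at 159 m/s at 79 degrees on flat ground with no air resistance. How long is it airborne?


T = 2*v0*sin(theta)/g = 2*159*sin(79°)/9.81 = 31.82 s

31.82 s


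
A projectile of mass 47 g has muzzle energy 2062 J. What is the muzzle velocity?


v = sqrt(2*E/m) = sqrt(2*2062/0.047) = 296.2 m/s

296.2 m/s


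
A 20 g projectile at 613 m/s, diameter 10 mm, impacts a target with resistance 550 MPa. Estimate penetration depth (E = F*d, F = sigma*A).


A = pi*(d/2)^2 = pi*(10/2)^2 = 78.5398 mm^2
E = 0.5*m*v^2 = 0.5*0.02*613^2 = 3757.69 J
depth = E/(sigma*A) = 3757.69 J / (550 MPa * 78.5398 mm^2) = 3757.69/(550 * 78.5398) m = 0.0869898 m ≈ 86.99 mm

86.99 mm


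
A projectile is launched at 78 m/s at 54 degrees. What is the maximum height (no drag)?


H = (v0*sin(theta))^2 / (2g) = (78*sin(54°))^2 / (2*9.81) = 203 m

203 m


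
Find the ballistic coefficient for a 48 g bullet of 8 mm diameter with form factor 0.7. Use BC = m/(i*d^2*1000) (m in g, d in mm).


BC = m/(i*d^2*1000) = 48/(0.7 * 8^2 * 1000) = 0.001071

0.001071


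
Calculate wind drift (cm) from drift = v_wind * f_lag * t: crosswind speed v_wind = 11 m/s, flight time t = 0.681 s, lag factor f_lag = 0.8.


drift = v_wind * lag * t = 11 * 0.8 * 0.681 = 5.9928 m ≈ 599.3 cm

599.3 cm


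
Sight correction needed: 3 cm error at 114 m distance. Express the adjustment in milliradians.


1 mrad subtends 1 cm per 10 m of range, so adj = error_cm / (dist_m / 10) = 3 / (114/10) = 0.2632 mrad

0.2632 mrad


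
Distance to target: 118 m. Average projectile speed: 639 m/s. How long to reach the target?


t = d/v = 118/639 = 0.1847 s

0.1847 s


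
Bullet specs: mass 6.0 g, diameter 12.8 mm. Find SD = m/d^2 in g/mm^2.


SD = m/d^2 = 6.0/12.8^2 = 0.03662 g/mm^2

0.03662 g/mm^2


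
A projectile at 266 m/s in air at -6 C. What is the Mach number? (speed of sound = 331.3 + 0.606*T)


a = 331.3 + 0.606*(-6) = 327.664 m/s
M = v/a = 266/327.664 = 0.8118

0.8118


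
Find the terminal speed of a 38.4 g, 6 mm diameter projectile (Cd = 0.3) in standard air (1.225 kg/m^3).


A = pi*(d/2)^2 = pi*(6/2000)^2 = 2.82743e-05 m^2
vt = sqrt(2mg/(Cd*rho*A)) = sqrt(2*0.0384*9.81/(0.3 * 1.225 * 2.82743e-05)) = 269.3 m/s

269.3 m/s


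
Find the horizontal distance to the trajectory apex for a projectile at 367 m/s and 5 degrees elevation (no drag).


R = v0^2*sin(2*theta)/g = 367^2*sin(2*5°)/9.81 = 2384.15 m
apex_dist = R/2 = 2384.15/2 = 1192 m

1192 m


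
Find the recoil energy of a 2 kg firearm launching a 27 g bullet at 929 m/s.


v_r = m_p*v_p/m_gun = 0.027*929/2 = 12.5415 m/s, E_r = 0.5*m_gun*v_r^2 = 0.5*2*12.5415^2 = 157.3 J

157.3 J


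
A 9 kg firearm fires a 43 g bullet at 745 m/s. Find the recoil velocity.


v_recoil = m_p * v_p / m_gun = 0.043 * 745 / 9 = 3.559 m/s

3.559 m/s


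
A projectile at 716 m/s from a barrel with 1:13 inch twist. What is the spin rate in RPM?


twist_m = 13*0.0254 = 0.3302 m
spin = v/twist = 716/0.3302 = 2168.383 rev/s
RPM = spin*60 = 2168.383*60 ≈ 130103 RPM

130103 RPM


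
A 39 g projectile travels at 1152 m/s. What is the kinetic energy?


E = 0.5*m*v^2 = 0.5*0.039*1152^2 = 25879 J

25879 J


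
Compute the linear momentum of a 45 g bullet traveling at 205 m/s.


p = m*v = 0.045*205 = 9.225 kg·m/s

9.225 kg·m/s


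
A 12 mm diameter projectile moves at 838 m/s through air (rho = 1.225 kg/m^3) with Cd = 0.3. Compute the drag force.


A = pi*(d/2)^2 = pi*(12/2000)^2 = 1.13097e-04 m^2
Fd = 0.5*Cd*rho*A*v^2 = 0.5*0.3*1.225*1.13097e-04*838^2 = 14.59 N

14.59 N


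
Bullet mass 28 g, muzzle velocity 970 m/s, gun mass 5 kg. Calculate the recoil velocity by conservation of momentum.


v_recoil = m_p * v_p / m_gun = 0.028 * 970 / 5 = 5.432 m/s

5.432 m/s


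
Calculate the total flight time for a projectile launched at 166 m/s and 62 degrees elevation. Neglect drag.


T = 2*v0*sin(theta)/g = 2*166*sin(62°)/9.81 = 29.88 s

29.88 s


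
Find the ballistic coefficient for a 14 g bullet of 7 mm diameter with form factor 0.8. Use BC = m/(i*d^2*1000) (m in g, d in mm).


BC = m/(i*d^2*1000) = 14/(0.8 * 7^2 * 1000) = 0.0003571

0.0003571


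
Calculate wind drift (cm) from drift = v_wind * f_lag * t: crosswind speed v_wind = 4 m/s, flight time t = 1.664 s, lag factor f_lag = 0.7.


drift = v_wind * lag * t = 4 * 0.7 * 1.664 = 4.6592 m ≈ 465.9 cm

465.9 cm


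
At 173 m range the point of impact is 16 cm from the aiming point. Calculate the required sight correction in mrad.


1 mrad subtends 1 cm per 10 m of range, so adj = error_cm / (dist_m / 10) = 16 / (173/10) = 0.9249 mrad

0.9249 mrad


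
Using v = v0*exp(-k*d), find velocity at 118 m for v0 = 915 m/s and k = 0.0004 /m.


v = v0*exp(-k*d) = 915*exp(-0.0004*118) = 872.8 m/s

872.8 m/s


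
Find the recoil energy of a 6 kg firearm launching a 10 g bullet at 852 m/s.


v_r = m_p*v_p/m_gun = 0.01*852/6 = 1.42 m/s, E_r = 0.5*m_gun*v_r^2 = 0.5*6*1.42^2 = 6.049 J

6.049 J


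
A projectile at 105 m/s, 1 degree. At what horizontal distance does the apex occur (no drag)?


R = v0^2*sin(2*theta)/g = 105^2*sin(2*1°)/9.81 = 39.2219 m
apex_dist = R/2 = 39.2219/2 = 19.61 m

19.61 m


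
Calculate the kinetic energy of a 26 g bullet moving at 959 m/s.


E = 0.5*m*v^2 = 0.5*0.026*959^2 = 11956 J

11956 J


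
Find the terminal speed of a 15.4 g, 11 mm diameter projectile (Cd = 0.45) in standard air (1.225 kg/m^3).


A = pi*(d/2)^2 = pi*(11/2000)^2 = 9.50332e-05 m^2
vt = sqrt(2mg/(Cd*rho*A)) = sqrt(2*0.0154*9.81/(0.45 * 1.225 * 9.50332e-05)) = 75.94 m/s

75.94 m/s


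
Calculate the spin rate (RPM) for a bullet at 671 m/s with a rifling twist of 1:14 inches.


twist_m = 14*0.0254 = 0.3556 m
spin = v/twist = 671/0.3556 = 1886.952 rev/s
RPM = spin*60 = 1886.952*60 ≈ 113217 RPM

113217 RPM


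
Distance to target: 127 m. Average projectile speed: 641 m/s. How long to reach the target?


t = d/v = 127/641 = 0.1981 s

0.1981 s


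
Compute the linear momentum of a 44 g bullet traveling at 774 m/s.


p = m*v = 0.044*774 = 34.06 kg·m/s

34.06 kg·m/s


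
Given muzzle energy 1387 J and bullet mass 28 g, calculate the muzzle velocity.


v = sqrt(2*E/m) = sqrt(2*1387/0.028) = 314.8 m/s

314.8 m/s


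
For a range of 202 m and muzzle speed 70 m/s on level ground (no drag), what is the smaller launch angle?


sin(2*theta) = R*g/v0^2 = 202*9.81/70^2 = 0.404412, theta = arcsin(0.404412)/2 = 11.93°

11.93 degrees


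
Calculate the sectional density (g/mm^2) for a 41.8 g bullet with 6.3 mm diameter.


SD = m/d^2 = 41.8/6.3^2 = 1.053 g/mm^2

1.053 g/mm^2


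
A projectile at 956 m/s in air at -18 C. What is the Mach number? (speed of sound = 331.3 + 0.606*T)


a = 331.3 + 0.606*(-18) = 320.392 m/s
M = v/a = 956/320.392 = 2.984

2.984


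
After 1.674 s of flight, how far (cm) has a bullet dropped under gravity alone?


drop = 0.5*g*t^2 = 0.5*9.81*1.674^2 = 13.7452 m ≈ 1375 cm

1375 cm


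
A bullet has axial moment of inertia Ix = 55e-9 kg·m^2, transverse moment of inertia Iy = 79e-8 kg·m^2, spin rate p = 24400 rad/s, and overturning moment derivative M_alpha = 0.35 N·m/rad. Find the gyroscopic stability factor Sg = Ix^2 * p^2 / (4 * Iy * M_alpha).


Sg = Ix^2 * p^2 / (4 * Iy * M_alpha) = (55e-9)^2 * 24400^2 / (4 * 79e-8 * 0.35) = 1.628

1.628


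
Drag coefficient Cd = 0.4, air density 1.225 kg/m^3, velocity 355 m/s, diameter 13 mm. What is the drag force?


A = pi*(d/2)^2 = pi*(13/2000)^2 = 1.32732e-04 m^2
Fd = 0.5*Cd*rho*A*v^2 = 0.5*0.4*1.225*1.32732e-04*355^2 = 4.098 N

4.098 N


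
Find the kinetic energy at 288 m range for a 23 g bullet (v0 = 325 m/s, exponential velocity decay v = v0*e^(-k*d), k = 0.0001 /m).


v = v0*exp(-k*d) = 325*exp(-0.0001*288) = 315.773 m/s
E = 0.5*m*v^2 = 0.5*0.023*315.773^2 = 1147 J

1147 J


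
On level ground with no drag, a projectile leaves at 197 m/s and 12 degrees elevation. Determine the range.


R = v0^2 * sin(2*theta) / g = 197^2 * sin(2*12°) / 9.81 = 1609 m

1609 m


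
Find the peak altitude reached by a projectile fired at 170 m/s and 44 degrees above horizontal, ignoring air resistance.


H = (v0*sin(theta))^2 / (2g) = (170*sin(44°))^2 / (2*9.81) = 710.8 m

710.8 m


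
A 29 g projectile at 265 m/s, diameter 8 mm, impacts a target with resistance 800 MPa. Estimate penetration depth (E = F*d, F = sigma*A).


A = pi*(d/2)^2 = pi*(8/2)^2 = 50.2655 mm^2
E = 0.5*m*v^2 = 0.5*0.029*265^2 = 1018.26 J
depth = E/(sigma*A) = 1018.26 J / (800 MPa * 50.2655 mm^2) = 1018.26/(800 * 50.2655) m = 0.0253221 m ≈ 25.32 mm

25.32 mm


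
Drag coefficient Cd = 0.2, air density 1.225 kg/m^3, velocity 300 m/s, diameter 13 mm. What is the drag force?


A = pi*(d/2)^2 = pi*(13/2000)^2 = 1.32732e-04 m^2
Fd = 0.5*Cd*rho*A*v^2 = 0.5*0.2*1.225*1.32732e-04*300^2 = 1.463 N

1.463 N


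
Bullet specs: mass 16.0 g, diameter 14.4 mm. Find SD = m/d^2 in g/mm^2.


SD = m/d^2 = 16.0/14.4^2 = 0.07716 g/mm^2

0.07716 g/mm^2


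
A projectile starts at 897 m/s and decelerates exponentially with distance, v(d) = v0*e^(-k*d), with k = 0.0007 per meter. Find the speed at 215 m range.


v = v0*exp(-k*d) = 897*exp(-0.0007*215) = 771.7 m/s

771.7 m/s


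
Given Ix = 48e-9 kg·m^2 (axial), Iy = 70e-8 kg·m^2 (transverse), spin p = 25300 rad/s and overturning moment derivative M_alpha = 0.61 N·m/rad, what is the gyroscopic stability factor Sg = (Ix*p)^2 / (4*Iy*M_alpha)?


Sg = Ix^2 * p^2 / (4 * Iy * M_alpha) = (48e-9)^2 * 25300^2 / (4 * 70e-8 * 0.61) = 0.8634

0.8634


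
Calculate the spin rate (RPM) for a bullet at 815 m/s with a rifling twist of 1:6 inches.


twist_m = 6*0.0254 = 0.1524 m
spin = v/twist = 815/0.1524 = 5347.769 rev/s
RPM = spin*60 = 5347.769*60 ≈ 320866 RPM

320866 RPM


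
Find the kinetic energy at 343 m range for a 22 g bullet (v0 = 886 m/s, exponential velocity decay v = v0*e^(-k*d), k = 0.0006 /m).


v = v0*exp(-k*d) = 886*exp(-0.0006*343) = 721.2 m/s
E = 0.5*m*v^2 = 0.5*0.022*721.2^2 = 5721 J

5721 J


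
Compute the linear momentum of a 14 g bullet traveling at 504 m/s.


p = m*v = 0.014*504 = 7.056 kg·m/s

7.056 kg·m/s


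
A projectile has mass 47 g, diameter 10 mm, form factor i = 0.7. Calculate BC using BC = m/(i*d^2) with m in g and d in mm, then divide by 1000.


BC = m/(i*d^2*1000) = 47/(0.7 * 10^2 * 1000) = 0.0006714

0.0006714


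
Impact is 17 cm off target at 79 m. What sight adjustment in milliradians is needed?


1 mrad subtends 1 cm per 10 m of range, so adj = error_cm / (dist_m / 10) = 17 / (79/10) = 2.152 mrad

2.152 mrad


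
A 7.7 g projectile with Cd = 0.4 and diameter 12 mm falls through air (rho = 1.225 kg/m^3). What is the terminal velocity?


A = pi*(d/2)^2 = pi*(12/2000)^2 = 1.13097e-04 m^2
vt = sqrt(2mg/(Cd*rho*A)) = sqrt(2*0.0077*9.81/(0.4 * 1.225 * 1.13097e-04)) = 52.21 m/s

52.21 m/s


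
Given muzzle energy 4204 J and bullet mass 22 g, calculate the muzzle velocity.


v = sqrt(2*E/m) = sqrt(2*4204/0.022) = 618.2 m/s

618.2 m/s


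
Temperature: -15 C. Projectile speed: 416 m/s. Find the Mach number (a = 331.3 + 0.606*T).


a = 331.3 + 0.606*(-15) = 322.21 m/s
M = v/a = 416/322.21 = 1.291

1.291


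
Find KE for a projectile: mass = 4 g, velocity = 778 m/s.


E = 0.5*m*v^2 = 0.5*0.004*778^2 = 1211 J

1211 J


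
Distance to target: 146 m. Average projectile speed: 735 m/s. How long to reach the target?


t = d/v = 146/735 = 0.1986 s

0.1986 s


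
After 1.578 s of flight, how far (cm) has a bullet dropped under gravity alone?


drop = 0.5*g*t^2 = 0.5*9.81*1.578^2 = 12.2139 m ≈ 1221 cm

1221 cm


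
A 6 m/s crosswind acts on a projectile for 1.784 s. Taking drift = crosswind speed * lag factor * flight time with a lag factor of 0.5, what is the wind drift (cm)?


drift = v_wind * lag * t = 6 * 0.5 * 1.784 = 5.352 m ≈ 535.2 cm

535.2 cm


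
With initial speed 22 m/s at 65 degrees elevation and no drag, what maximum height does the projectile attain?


H = (v0*sin(theta))^2 / (2g) = (22*sin(65°))^2 / (2*9.81) = 20.26 m

20.26 m


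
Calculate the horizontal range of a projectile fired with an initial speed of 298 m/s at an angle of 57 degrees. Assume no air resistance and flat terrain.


R = v0^2 * sin(2*theta) / g = 298^2 * sin(2*57°) / 9.81 = 8270 m

8270 m


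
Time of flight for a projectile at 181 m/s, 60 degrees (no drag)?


T = 2*v0*sin(theta)/g = 2*181*sin(60°)/9.81 = 31.96 s

31.96 s


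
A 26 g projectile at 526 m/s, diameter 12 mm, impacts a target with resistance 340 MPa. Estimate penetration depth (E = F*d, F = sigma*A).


A = pi*(d/2)^2 = pi*(12/2)^2 = 113.097 mm^2
E = 0.5*m*v^2 = 0.5*0.026*526^2 = 3596.79 J
depth = E/(sigma*A) = 3596.79 J / (340 MPa * 113.097 mm^2) = 3596.79/(340 * 113.097) m = 0.093537 m ≈ 93.54 mm

93.54 mm


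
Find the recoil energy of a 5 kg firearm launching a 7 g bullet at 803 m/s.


v_r = m_p*v_p/m_gun = 0.007*803/5 = 1.1242 m/s, E_r = 0.5*m_gun*v_r^2 = 0.5*5*1.1242^2 = 3.16 J

3.16 J


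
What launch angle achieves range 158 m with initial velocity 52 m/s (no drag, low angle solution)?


sin(2*theta) = R*g/v0^2 = 158*9.81/52^2 = 0.573217, theta = arcsin(0.573217)/2 = 17.49°

17.49 degrees


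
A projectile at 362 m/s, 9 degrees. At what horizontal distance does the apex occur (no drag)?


R = v0^2*sin(2*theta)/g = 362^2*sin(2*9°)/9.81 = 4127.91 m
apex_dist = R/2 = 4127.91/2 = 2064 m

2064 m


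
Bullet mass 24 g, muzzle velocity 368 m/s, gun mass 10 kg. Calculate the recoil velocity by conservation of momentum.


v_recoil = m_p * v_p / m_gun = 0.024 * 368 / 10 = 0.8832 m/s

0.8832 m/s


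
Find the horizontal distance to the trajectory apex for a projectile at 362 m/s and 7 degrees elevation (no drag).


R = v0^2*sin(2*theta)/g = 362^2*sin(2*7°)/9.81 = 3231.64 m
apex_dist = R/2 = 3231.64/2 = 1616 m

1616 m


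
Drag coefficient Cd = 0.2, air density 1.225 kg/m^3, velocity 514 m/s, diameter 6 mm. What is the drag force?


A = pi*(d/2)^2 = pi*(6/2000)^2 = 2.82743e-05 m^2
Fd = 0.5*Cd*rho*A*v^2 = 0.5*0.2*1.225*2.82743e-05*514^2 = 0.9151 N

0.9151 N


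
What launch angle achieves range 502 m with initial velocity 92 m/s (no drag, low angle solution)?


sin(2*theta) = R*g/v0^2 = 502*9.81/92^2 = 0.581831, theta = arcsin(0.581831)/2 = 17.79°

17.79 degrees


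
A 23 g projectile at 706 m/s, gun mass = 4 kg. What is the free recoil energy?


v_r = m_p*v_p/m_gun = 0.023*706/4 = 4.0595 m/s, E_r = 0.5*m_gun*v_r^2 = 0.5*4*4.0595^2 = 32.96 J

32.96 J


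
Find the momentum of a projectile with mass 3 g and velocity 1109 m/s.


p = m*v = 0.003*1109 = 3.327 kg·m/s

3.327 kg·m/s


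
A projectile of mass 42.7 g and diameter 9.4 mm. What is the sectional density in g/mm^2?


SD = m/d^2 = 42.7/9.4^2 = 0.4833 g/mm^2

0.4833 g/mm^2


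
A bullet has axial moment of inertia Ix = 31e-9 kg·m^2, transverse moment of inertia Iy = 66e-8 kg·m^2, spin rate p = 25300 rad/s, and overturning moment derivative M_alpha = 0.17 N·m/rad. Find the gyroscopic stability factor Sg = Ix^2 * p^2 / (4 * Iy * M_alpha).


Sg = Ix^2 * p^2 / (4 * Iy * M_alpha) = (31e-9)^2 * 25300^2 / (4 * 66e-8 * 0.17) = 1.371

1.371


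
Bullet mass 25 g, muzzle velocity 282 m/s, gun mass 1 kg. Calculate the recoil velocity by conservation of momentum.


v_recoil = m_p * v_p / m_gun = 0.025 * 282 / 1 = 7.05 m/s

7.05 m/s


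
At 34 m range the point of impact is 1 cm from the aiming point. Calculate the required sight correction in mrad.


1 mrad subtends 1 cm per 10 m of range, so adj = error_cm / (dist_m / 10) = 1 / (34/10) = 0.2941 mrad

0.2941 mrad


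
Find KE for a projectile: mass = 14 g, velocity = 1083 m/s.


E = 0.5*m*v^2 = 0.5*0.014*1083^2 = 8210 J

8210 J


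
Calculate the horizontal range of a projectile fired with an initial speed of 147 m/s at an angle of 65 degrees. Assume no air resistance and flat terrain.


R = v0^2 * sin(2*theta) / g = 147^2 * sin(2*65°) / 9.81 = 1687 m

1687 m


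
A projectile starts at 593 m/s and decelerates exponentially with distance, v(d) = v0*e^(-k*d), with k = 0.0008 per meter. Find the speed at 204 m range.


v = v0*exp(-k*d) = 593*exp(-0.0008*204) = 503.7 m/s

503.7 m/s


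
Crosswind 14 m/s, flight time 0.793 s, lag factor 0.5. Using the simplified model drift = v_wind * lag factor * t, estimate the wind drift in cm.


drift = v_wind * lag * t = 14 * 0.5 * 0.793 = 5.551 m ≈ 555.1 cm

555.1 cm


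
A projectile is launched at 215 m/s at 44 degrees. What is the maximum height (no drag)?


H = (v0*sin(theta))^2 / (2g) = (215*sin(44°))^2 / (2*9.81) = 1137 m

1137 m


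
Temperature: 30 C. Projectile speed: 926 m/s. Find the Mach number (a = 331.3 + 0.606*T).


a = 331.3 + 0.606*(30) = 349.48 m/s
M = v/a = 926/349.48 = 2.65

2.65


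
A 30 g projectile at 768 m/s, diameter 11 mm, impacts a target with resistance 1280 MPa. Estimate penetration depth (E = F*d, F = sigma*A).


A = pi*(d/2)^2 = pi*(11/2)^2 = 95.0332 mm^2
E = 0.5*m*v^2 = 0.5*0.03*768^2 = 8847.36 J
depth = E/(sigma*A) = 8847.36 J / (1280 MPa * 95.0332 mm^2) = 8847.36/(1280 * 95.0332) m = 0.0727325 m ≈ 72.73 mm

72.73 mm


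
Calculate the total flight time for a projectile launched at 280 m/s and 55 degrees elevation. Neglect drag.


T = 2*v0*sin(theta)/g = 2*280*sin(55°)/9.81 = 46.76 s

46.76 s


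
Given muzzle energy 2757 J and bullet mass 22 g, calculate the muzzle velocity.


v = sqrt(2*E/m) = sqrt(2*2757/0.022) = 500.6 m/s

500.6 m/s


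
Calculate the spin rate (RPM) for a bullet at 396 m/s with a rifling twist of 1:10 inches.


twist_m = 10*0.0254 = 0.254 m
spin = v/twist = 396/0.254 = 1559.055 rev/s
RPM = spin*60 = 1559.055*60 ≈ 93543 RPM

93543 RPM


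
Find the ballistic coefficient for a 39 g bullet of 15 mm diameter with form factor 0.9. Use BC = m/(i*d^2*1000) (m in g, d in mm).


BC = m/(i*d^2*1000) = 39/(0.9 * 15^2 * 1000) = 0.0001926

0.0001926


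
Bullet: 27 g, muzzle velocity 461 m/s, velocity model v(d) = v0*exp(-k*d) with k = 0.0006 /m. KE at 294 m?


v = v0*exp(-k*d) = 461*exp(-0.0006*294) = 386.448 m/s
E = 0.5*m*v^2 = 0.5*0.027*386.448^2 = 2016 J

2016 J


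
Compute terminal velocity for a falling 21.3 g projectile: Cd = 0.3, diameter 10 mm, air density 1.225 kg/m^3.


A = pi*(d/2)^2 = pi*(10/2000)^2 = 7.85398e-05 m^2
vt = sqrt(2mg/(Cd*rho*A)) = sqrt(2*0.0213*9.81/(0.3 * 1.225 * 7.85398e-05)) = 120.3 m/s

120.3 m/s


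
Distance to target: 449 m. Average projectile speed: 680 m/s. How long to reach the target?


t = d/v = 449/680 = 0.6603 s

0.6603 s


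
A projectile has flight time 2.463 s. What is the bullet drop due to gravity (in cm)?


drop = 0.5*g*t^2 = 0.5*9.81*2.463^2 = 29.7555 m ≈ 2976 cm

2976 cm


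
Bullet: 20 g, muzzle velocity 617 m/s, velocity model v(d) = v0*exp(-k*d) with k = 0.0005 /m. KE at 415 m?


v = v0*exp(-k*d) = 617*exp(-0.0005*415) = 501.382 m/s
E = 0.5*m*v^2 = 0.5*0.02*501.382^2 = 2514 J

2514 J


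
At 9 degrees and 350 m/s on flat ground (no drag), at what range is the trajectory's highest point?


R = v0^2*sin(2*theta)/g = 350^2*sin(2*9°)/9.81 = 3858.77 m
apex_dist = R/2 = 3858.77/2 = 1929 m

1929 m


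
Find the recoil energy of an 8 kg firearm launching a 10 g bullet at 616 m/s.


v_r = m_p*v_p/m_gun = 0.01*616/8 = 0.77 m/s, E_r = 0.5*m_gun*v_r^2 = 0.5*8*0.77^2 = 2.372 J

2.372 J


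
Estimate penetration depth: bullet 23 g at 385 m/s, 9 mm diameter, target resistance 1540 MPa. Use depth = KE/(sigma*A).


A = pi*(d/2)^2 = pi*(9/2)^2 = 63.6173 mm^2
E = 0.5*m*v^2 = 0.5*0.023*385^2 = 1704.59 J
depth = E/(sigma*A) = 1704.59 J / (1540 MPa * 63.6173 mm^2) = 1704.59/(1540 * 63.6173) m = 0.017399 m ≈ 17.4 mm

17.4 mm


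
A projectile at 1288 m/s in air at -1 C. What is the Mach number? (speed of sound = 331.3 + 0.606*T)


a = 331.3 + 0.606*(-1) = 330.694 m/s
M = v/a = 1288/330.694 = 3.895

3.895


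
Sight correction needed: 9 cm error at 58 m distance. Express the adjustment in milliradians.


1 mrad subtends 1 cm per 10 m of range, so adj = error_cm / (dist_m / 10) = 9 / (58/10) = 1.552 mrad

1.552 mrad


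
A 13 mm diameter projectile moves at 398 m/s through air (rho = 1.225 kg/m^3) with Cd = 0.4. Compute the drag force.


A = pi*(d/2)^2 = pi*(13/2000)^2 = 1.32732e-04 m^2
Fd = 0.5*Cd*rho*A*v^2 = 0.5*0.4*1.225*1.32732e-04*398^2 = 5.151 N

5.151 N


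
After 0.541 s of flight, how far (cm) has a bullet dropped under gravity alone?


drop = 0.5*g*t^2 = 0.5*9.81*0.541^2 = 1.4356 m ≈ 143.6 cm

143.6 cm


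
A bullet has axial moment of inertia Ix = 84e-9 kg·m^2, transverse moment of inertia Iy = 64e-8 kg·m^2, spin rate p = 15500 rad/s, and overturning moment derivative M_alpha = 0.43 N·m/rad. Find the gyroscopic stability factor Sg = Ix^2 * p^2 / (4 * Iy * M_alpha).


Sg = Ix^2 * p^2 / (4 * Iy * M_alpha) = (84e-9)^2 * 15500^2 / (4 * 64e-8 * 0.43) = 1.54

1.54


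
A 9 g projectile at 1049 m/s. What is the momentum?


p = m*v = 0.009*1049 = 9.441 kg·m/s

9.441 kg·m/s


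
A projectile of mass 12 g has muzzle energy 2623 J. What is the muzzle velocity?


v = sqrt(2*E/m) = sqrt(2*2623/0.012) = 661.2 m/s

661.2 m/s


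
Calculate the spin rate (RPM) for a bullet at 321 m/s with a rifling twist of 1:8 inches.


twist_m = 8*0.0254 = 0.2032 m
spin = v/twist = 321/0.2032 = 1579.724 rev/s
RPM = spin*60 = 1579.724*60 ≈ 94783 RPM

94783 RPM


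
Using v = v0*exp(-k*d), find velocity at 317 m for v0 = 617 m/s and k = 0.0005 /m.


v = v0*exp(-k*d) = 617*exp(-0.0005*317) = 526.6 m/s

526.6 m/s


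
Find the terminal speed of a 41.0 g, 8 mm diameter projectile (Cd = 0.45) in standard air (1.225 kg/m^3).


A = pi*(d/2)^2 = pi*(8/2000)^2 = 5.02655e-05 m^2
vt = sqrt(2mg/(Cd*rho*A)) = sqrt(2*0.041*9.81/(0.45 * 1.225 * 5.02655e-05)) = 170.4 m/s

170.4 m/s


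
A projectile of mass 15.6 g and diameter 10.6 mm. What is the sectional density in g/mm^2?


SD = m/d^2 = 15.6/10.6^2 = 0.1388 g/mm^2

0.1388 g/mm^2


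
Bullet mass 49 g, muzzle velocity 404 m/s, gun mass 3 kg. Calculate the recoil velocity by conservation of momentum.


v_recoil = m_p * v_p / m_gun = 0.049 * 404 / 3 = 6.599 m/s

6.599 m/s


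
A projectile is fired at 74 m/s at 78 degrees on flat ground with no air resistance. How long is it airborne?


T = 2*v0*sin(theta)/g = 2*74*sin(78°)/9.81 = 14.76 s

14.76 s


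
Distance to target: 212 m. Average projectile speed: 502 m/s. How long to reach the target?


t = d/v = 212/502 = 0.4223 s

0.4223 s


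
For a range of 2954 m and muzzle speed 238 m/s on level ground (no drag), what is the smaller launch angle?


sin(2*theta) = R*g/v0^2 = 2954*9.81/238^2 = 0.511594, theta = arcsin(0.511594)/2 = 15.39°

15.39 degrees


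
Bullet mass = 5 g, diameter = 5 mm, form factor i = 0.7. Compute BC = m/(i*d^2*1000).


BC = m/(i*d^2*1000) = 5/(0.7 * 5^2 * 1000) = 0.0002857

0.0002857


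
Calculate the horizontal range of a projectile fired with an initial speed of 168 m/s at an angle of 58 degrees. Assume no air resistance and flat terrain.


R = v0^2 * sin(2*theta) / g = 168^2 * sin(2*58°) / 9.81 = 2586 m

2586 m


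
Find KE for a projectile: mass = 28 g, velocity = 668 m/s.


E = 0.5*m*v^2 = 0.5*0.028*668^2 = 6247 J

6247 J


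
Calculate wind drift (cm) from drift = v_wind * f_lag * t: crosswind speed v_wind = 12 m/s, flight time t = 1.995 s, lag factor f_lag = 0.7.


drift = v_wind * lag * t = 12 * 0.7 * 1.995 = 16.758 m ≈ 1676 cm

1676 cm


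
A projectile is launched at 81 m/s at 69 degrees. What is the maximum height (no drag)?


H = (v0*sin(theta))^2 / (2g) = (81*sin(69°))^2 / (2*9.81) = 291.5 m

291.5 m


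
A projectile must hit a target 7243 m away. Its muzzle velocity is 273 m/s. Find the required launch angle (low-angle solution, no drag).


sin(2*theta) = R*g/v0^2 = 7243*9.81/273^2 = 0.953372, theta = arcsin(0.953372)/2 = 36.22°

36.22 degrees


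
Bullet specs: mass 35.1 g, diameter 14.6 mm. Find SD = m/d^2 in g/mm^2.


SD = m/d^2 = 35.1/14.6^2 = 0.1647 g/mm^2

0.1647 g/mm^2


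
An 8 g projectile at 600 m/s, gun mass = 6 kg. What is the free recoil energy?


v_r = m_p*v_p/m_gun = 0.008*600/6 = 0.8 m/s, E_r = 0.5*m_gun*v_r^2 = 0.5*6*0.8^2 = 1.92 J

1.92 J


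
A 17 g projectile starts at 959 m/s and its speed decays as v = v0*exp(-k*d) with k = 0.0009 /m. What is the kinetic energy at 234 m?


v = v0*exp(-k*d) = 959*exp(-0.0009*234) = 776.884 m/s
E = 0.5*m*v^2 = 0.5*0.017*776.884^2 = 5130 J

5130 J


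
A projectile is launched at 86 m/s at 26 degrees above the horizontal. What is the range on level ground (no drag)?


R = v0^2 * sin(2*theta) / g = 86^2 * sin(2*26°) / 9.81 = 594.1 m

594.1 m


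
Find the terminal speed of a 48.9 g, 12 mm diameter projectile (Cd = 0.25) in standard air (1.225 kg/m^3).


A = pi*(d/2)^2 = pi*(12/2000)^2 = 1.13097e-04 m^2
vt = sqrt(2mg/(Cd*rho*A)) = sqrt(2*0.0489*9.81/(0.25 * 1.225 * 1.13097e-04)) = 166.4 m/s

166.4 m/s


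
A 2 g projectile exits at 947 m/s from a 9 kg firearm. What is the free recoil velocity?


v_recoil = m_p * v_p / m_gun = 0.002 * 947 / 9 = 0.2104 m/s

0.2104 m/s


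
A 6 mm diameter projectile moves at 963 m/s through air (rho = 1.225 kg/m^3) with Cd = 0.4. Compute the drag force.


A = pi*(d/2)^2 = pi*(6/2000)^2 = 2.82743e-05 m^2
Fd = 0.5*Cd*rho*A*v^2 = 0.5*0.4*1.225*2.82743e-05*963^2 = 6.424 N

6.424 N


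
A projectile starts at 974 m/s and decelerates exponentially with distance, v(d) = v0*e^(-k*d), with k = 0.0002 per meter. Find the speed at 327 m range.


v = v0*exp(-k*d) = 974*exp(-0.0002*327) = 912.3 m/s

912.3 m/s


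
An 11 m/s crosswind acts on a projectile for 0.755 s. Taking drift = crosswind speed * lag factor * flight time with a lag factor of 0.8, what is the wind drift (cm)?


drift = v_wind * lag * t = 11 * 0.8 * 0.755 = 6.644 m ≈ 664.4 cm

664.4 cm


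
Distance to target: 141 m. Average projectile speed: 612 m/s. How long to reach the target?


t = d/v = 141/612 = 0.2304 s

0.2304 s


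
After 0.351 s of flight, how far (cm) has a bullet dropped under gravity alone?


drop = 0.5*g*t^2 = 0.5*9.81*0.351^2 = 0.604301 m ≈ 60.43 cm

60.43 cm


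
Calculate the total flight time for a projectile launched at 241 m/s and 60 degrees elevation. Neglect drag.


T = 2*v0*sin(theta)/g = 2*241*sin(60°)/9.81 = 42.55 s

42.55 s


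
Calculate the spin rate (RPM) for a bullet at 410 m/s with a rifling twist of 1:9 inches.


twist_m = 9*0.0254 = 0.2286 m
spin = v/twist = 410/0.2286 = 1793.526 rev/s
RPM = spin*60 = 1793.526*60 ≈ 107612 RPM

107612 RPM


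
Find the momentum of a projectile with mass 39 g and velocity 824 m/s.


p = m*v = 0.039*824 = 32.14 kg·m/s

32.14 kg·m/s


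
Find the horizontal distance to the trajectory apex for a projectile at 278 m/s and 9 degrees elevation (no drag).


R = v0^2*sin(2*theta)/g = 278^2*sin(2*9°)/9.81 = 2434.46 m
apex_dist = R/2 = 2434.46/2 = 1217 m

1217 m


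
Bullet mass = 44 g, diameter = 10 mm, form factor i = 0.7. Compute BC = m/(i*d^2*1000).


BC = m/(i*d^2*1000) = 44/(0.7 * 10^2 * 1000) = 0.0006286

0.0006286


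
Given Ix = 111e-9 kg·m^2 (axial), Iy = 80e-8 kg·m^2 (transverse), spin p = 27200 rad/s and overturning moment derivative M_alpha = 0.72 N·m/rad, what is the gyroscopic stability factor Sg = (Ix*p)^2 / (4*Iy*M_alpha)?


Sg = Ix^2 * p^2 / (4 * Iy * M_alpha) = (111e-9)^2 * 27200^2 / (4 * 80e-8 * 0.72) = 3.956

3.956


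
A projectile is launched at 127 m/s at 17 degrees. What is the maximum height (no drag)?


H = (v0*sin(theta))^2 / (2g) = (127*sin(17°))^2 / (2*9.81) = 70.27 m

70.27 m


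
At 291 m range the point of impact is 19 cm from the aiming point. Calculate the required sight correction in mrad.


1 mrad subtends 1 cm per 10 m of range, so adj = error_cm / (dist_m / 10) = 19 / (291/10) = 0.6529 mrad

0.6529 mrad


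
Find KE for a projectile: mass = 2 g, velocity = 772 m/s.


E = 0.5*m*v^2 = 0.5*0.002*772^2 = 596 J

596 J


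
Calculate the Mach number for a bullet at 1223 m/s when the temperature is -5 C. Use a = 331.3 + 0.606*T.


a = 331.3 + 0.606*(-5) = 328.27 m/s
M = v/a = 1223/328.27 = 3.726

3.726
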